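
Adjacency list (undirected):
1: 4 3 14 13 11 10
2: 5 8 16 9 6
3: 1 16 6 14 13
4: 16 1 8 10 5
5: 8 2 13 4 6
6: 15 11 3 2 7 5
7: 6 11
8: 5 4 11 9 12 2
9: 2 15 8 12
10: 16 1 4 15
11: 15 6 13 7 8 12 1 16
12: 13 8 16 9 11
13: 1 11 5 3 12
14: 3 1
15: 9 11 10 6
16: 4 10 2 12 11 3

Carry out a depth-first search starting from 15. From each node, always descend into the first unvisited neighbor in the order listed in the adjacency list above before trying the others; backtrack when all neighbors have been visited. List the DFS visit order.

15 -> 9 -> 2 -> 5 -> 8 -> 4 -> 16 -> 10 -> 1 -> 3 -> 6 -> 11 -> 13 -> 12 -> 7 -> 14

Visit 15
15 → 9
9 → 2
2 → 5
5 → 8
8 → 4
4 → 16
16 → 10
10 → 1
1 → 3
3 → 6
6 → 11
11 → 13
13 → 12
11 → 7
3 → 14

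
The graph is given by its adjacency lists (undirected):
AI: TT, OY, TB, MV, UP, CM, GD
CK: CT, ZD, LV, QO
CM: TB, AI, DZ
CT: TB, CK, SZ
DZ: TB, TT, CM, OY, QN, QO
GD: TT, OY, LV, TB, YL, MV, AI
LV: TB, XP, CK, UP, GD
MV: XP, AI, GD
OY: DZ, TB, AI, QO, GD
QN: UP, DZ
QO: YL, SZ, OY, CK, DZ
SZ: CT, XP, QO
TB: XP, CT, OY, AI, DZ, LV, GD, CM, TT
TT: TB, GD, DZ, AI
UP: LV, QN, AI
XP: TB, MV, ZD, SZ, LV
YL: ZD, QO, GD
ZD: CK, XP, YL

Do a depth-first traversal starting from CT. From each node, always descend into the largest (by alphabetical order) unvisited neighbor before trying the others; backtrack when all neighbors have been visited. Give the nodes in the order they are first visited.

CT TB XP ZD YL QO SZ OY GD TT DZ QN UP LV CK AI MV CM

Visit CT
CT → TB
TB → XP
XP → ZD
ZD → YL
YL → QO
QO → SZ
QO → OY
OY → GD
GD → TT
TT → DZ
DZ → QN
QN → UP
UP → LV
LV → CK
UP → AI
AI → MV
AI → CM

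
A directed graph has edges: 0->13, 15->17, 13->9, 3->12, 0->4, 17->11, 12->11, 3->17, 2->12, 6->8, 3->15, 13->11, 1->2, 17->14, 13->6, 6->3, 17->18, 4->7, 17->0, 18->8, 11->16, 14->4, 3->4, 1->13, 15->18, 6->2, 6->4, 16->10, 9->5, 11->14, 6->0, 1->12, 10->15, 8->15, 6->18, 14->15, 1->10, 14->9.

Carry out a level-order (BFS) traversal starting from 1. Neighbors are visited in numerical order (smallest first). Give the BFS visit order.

1, 2, 10, 12, 13, 15, 11, 6, 9, 17, 18, 14, 16, 0, 3, 4, 8, 5, 7

Visit 1; enqueue 2, 10, 12, 13 → queue [2, 10, 12, 13]
Visit 2 → queue [10, 12, 13]
Visit 10; enqueue 15 → queue [12, 13, 15]
Visit 12; enqueue 11 → queue [13, 15, 11]
Visit 13; enqueue 6, 9 → queue [15, 11, 6, 9]
Visit 15; enqueue 17, 18 → queue [11, 6, 9, 17, 18]
Visit 11; enqueue 14, 16 → queue [6, 9, 17, 18, 14, 16]
Visit 6; enqueue 0, 3, 4, 8 → queue [9, 17, 18, 14, 16, 0, 3, 4, 8]
Visit 9; enqueue 5 → queue [17, 18, 14, 16, 0, 3, 4, 8, 5]
Visit 17 → queue [18, 14, 16, 0, 3, 4, 8, 5]
Visit 18 → queue [14, 16, 0, 3, 4, 8, 5]
Visit 14 → queue [16, 0, 3, 4, 8, 5]
Visit 16 → queue [0, 3, 4, 8, 5]
Visit 0 → queue [3, 4, 8, 5]
Visit 3 → queue [4, 8, 5]
Visit 4; enqueue 7 → queue [8, 5, 7]
Visit 8 → queue [5, 7]
Visit 5 → queue [7]
Visit 7 → queue []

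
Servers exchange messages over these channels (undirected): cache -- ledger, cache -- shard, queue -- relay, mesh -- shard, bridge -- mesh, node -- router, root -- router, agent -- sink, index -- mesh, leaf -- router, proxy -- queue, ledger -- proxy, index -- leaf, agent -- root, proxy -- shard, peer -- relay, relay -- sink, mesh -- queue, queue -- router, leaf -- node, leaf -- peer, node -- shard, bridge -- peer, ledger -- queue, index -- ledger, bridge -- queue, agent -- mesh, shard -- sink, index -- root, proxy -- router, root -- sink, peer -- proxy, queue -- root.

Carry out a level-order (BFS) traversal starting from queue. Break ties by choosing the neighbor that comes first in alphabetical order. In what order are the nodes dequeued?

Visit queue; enqueue bridge, ledger, mesh, proxy, relay, root, router → queue [bridge, ledger, mesh, proxy, relay, root, router]
Visit bridge; enqueue peer → queue [ledger, mesh, proxy, relay, root, router, peer]
Visit ledger; enqueue cache, index → queue [mesh, proxy, relay, root, router, peer, cache, index]
Visit mesh; enqueue agent, shard → queue [proxy, relay, root, router, peer, cache, index, agent, shard]
Visit proxy → queue [relay, root, router, peer, cache, index, agent, shard]
Visit relay; enqueue sink → queue [root, router, peer, cache, index, agent, shard, sink]
Visit root → queue [router, peer, cache, index, agent, shard, sink]
Visit router; enqueue leaf, node → queue [peer, cache, index, agent, shard, sink, leaf, node]
Visit peer → queue [cache, index, agent, shard, sink, leaf, node]
Visit cache → queue [index, agent, shard, sink, leaf, node]
Visit index → queue [agent, shard, sink, leaf, node]
Visit agent → queue [shard, sink, leaf, node]
Visit shard → queue [sink, leaf, node]
Visit sink → queue [leaf, node]
Visit leaf → queue [node]
Visit node → queue []

queue -> bridge -> ledger -> mesh -> proxy -> relay -> root -> router -> peer -> cache -> index -> agent -> shard -> sink -> leaf -> node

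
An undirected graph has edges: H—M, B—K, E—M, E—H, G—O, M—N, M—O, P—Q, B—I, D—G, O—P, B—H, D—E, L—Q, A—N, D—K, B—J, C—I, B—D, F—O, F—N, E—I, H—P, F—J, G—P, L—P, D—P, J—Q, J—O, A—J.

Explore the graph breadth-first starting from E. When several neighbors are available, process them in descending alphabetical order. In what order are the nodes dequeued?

Visit E; enqueue M, I, H, D → queue [M, I, H, D]
Visit M; enqueue O, N → queue [I, H, D, O, N]
Visit I; enqueue C, B → queue [H, D, O, N, C, B]
Visit H; enqueue P → queue [D, O, N, C, B, P]
Visit D; enqueue K, G → queue [O, N, C, B, P, K, G]
Visit O; enqueue J, F → queue [N, C, B, P, K, G, J, F]
Visit N; enqueue A → queue [C, B, P, K, G, J, F, A]
Visit C → queue [B, P, K, G, J, F, A]
Visit B → queue [P, K, G, J, F, A]
Visit P; enqueue Q, L → queue [K, G, J, F, A, Q, L]
Visit K → queue [G, J, F, A, Q, L]
Visit G → queue [J, F, A, Q, L]
Visit J → queue [F, A, Q, L]
Visit F → queue [A, Q, L]
Visit A → queue [Q, L]
Visit Q → queue [L]
Visit L → queue []

E -> M -> I -> H -> D -> O -> N -> C -> B -> P -> K -> G -> J -> F -> A -> Q -> L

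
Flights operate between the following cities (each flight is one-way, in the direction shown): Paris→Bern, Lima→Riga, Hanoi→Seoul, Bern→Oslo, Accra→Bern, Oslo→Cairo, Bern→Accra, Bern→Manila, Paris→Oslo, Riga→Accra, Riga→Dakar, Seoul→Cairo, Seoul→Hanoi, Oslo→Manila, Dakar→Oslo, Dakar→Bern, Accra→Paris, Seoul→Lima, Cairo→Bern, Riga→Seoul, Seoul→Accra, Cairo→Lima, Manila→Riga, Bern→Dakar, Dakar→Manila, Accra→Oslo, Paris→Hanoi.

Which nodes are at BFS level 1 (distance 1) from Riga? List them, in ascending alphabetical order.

Level 0: Riga
Level 1: Accra, Dakar, Seoul
Level 2: Bern, Cairo, Hanoi, Lima, Manila, Oslo, Paris

Accra, Dakar, Seoul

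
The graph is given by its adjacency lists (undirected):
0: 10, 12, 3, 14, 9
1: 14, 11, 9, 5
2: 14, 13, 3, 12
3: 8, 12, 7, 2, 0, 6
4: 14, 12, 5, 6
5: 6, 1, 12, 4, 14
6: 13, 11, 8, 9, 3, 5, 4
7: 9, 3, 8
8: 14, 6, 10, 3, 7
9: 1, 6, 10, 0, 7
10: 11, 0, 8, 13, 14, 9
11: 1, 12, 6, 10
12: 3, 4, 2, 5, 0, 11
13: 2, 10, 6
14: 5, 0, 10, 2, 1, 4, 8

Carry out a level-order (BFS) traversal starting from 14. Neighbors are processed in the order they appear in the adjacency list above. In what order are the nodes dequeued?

Visit 14; enqueue 5, 0, 10, 2, 1, 4, 8 → queue [5, 0, 10, 2, 1, 4, 8]
Visit 5; enqueue 6, 12 → queue [0, 10, 2, 1, 4, 8, 6, 12]
Visit 0; enqueue 3, 9 → queue [10, 2, 1, 4, 8, 6, 12, 3, 9]
Visit 10; enqueue 11, 13 → queue [2, 1, 4, 8, 6, 12, 3, 9, 11, 13]
Visit 2 → queue [1, 4, 8, 6, 12, 3, 9, 11, 13]
Visit 1 → queue [4, 8, 6, 12, 3, 9, 11, 13]
Visit 4 → queue [8, 6, 12, 3, 9, 11, 13]
Visit 8; enqueue 7 → queue [6, 12, 3, 9, 11, 13, 7]
Visit 6 → queue [12, 3, 9, 11, 13, 7]
Visit 12 → queue [3, 9, 11, 13, 7]
Visit 3 → queue [9, 11, 13, 7]
Visit 9 → queue [11, 13, 7]
Visit 11 → queue [13, 7]
Visit 13 → queue [7]
Visit 7 → queue []

14, 5, 0, 10, 2, 1, 4, 8, 6, 12, 3, 9, 11, 13, 7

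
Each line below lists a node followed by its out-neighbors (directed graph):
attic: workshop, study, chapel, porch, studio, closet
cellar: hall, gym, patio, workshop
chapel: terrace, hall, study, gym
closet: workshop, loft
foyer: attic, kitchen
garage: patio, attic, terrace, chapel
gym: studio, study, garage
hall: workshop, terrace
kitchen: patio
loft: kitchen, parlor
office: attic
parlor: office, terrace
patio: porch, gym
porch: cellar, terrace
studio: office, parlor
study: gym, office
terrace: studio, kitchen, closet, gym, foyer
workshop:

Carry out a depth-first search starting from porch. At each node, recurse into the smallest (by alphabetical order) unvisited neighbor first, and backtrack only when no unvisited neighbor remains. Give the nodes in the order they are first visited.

porch → cellar → gym → garage → attic → chapel → hall → terrace → closet → loft → kitchen → patio → parlor → office → workshop → foyer → studio → study

Visit porch
porch → cellar
cellar → gym
gym → garage
garage → attic
attic → chapel
chapel → hall
hall → terrace
terrace → closet
closet → loft
loft → kitchen
kitchen → patio
loft → parlor
parlor → office
closet → workshop
terrace → foyer
terrace → studio
chapel → study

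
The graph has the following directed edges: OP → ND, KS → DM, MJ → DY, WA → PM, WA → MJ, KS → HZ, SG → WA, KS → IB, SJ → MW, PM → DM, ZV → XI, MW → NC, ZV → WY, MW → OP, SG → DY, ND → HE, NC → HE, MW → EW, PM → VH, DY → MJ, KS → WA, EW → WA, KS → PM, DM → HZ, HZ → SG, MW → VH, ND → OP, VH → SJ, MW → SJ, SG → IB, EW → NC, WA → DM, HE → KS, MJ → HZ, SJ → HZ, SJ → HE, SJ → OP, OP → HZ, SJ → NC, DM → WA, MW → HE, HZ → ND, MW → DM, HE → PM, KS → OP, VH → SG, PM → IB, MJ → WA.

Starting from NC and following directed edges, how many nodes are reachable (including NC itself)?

17

BFS from NC visits: NC, HE, KS, PM, DM, HZ, IB, OP, WA, VH, ND, SG, MJ, SJ, DY, MW, EW
Reachable nodes: 17 of 20 total.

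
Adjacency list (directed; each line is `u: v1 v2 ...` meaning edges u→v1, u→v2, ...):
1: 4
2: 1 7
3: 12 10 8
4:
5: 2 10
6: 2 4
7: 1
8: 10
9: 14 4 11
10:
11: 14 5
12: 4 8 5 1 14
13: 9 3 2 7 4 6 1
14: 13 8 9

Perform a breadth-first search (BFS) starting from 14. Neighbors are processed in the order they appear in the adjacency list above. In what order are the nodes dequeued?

14 -> 13 -> 8 -> 9 -> 3 -> 2 -> 7 -> 4 -> 6 -> 1 -> 10 -> 11 -> 12 -> 5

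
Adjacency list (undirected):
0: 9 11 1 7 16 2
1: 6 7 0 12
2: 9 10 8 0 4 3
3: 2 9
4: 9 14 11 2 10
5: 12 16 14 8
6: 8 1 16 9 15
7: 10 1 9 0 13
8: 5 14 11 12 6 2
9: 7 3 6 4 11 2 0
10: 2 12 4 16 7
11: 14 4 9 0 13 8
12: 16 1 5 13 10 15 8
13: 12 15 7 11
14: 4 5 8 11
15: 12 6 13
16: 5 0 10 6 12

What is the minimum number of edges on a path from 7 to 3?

2

Level 0: 7
Level 1: 0, 1, 9, 10, 13
Level 2: 2, 3, 4, 6, 11, 12, 15, 16
Level 3: 5, 8, 14
3 first appears at level 2.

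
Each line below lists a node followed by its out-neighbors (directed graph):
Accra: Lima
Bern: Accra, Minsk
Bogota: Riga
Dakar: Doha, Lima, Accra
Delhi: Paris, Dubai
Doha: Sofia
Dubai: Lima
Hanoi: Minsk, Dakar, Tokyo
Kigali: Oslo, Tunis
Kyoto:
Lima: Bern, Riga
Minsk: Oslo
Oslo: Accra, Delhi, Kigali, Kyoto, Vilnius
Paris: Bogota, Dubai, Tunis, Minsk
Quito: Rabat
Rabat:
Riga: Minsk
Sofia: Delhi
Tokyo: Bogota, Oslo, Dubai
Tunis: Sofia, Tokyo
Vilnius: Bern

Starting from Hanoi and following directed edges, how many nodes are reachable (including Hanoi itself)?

19

BFS from Hanoi visits: Hanoi, Minsk, Dakar, Tokyo, Oslo, Doha, Lima, Accra, Bogota, Dubai, Delhi, Kigali, Kyoto, Vilnius, Sofia, Bern, Riga, Paris, Tunis
Reachable nodes: 19 of 21 total.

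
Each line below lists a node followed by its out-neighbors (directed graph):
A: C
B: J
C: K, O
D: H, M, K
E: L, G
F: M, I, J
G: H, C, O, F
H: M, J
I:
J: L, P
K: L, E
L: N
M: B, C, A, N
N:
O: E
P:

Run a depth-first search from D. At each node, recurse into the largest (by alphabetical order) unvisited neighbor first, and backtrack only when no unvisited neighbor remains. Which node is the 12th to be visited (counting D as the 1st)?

Visit D
D → M
M → N
M → C
C → O
O → E
E → L
E → G
G → H
H → J
J → P
G → F
F → I
C → K
M → B
M → A

Visit order: D, M, N, C, O, E, L, G, H, J, P, F, I, K, B, A

F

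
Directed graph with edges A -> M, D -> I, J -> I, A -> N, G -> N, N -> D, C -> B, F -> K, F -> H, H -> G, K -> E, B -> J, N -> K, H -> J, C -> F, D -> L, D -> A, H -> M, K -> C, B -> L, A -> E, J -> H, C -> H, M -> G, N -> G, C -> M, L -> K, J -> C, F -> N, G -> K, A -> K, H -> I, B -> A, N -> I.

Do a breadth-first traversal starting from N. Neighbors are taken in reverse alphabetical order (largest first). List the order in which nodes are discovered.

N, K, I, G, D, E, C, L, A, M, H, F, B, J

Visit N; enqueue K, I, G, D → queue [K, I, G, D]
Visit K; enqueue E, C → queue [I, G, D, E, C]
Visit I → queue [G, D, E, C]
Visit G → queue [D, E, C]
Visit D; enqueue L, A → queue [E, C, L, A]
Visit E → queue [C, L, A]
Visit C; enqueue M, H, F, B → queue [L, A, M, H, F, B]
Visit L → queue [A, M, H, F, B]
Visit A → queue [M, H, F, B]
Visit M → queue [H, F, B]
Visit H; enqueue J → queue [F, B, J]
Visit F → queue [B, J]
Visit B → queue [J]
Visit J → queue []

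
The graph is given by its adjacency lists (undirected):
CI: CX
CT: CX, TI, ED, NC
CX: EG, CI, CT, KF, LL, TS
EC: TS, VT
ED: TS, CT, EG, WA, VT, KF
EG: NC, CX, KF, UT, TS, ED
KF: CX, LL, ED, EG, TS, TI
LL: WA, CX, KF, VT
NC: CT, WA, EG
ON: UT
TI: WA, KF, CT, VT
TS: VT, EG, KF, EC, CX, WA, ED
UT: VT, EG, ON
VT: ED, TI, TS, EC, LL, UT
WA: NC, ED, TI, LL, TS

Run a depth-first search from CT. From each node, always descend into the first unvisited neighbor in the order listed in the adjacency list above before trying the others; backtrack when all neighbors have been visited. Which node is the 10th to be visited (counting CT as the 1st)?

KF

Visit CT
CT → CX
CX → EG
EG → NC
NC → WA
WA → ED
ED → TS
TS → VT
VT → TI
TI → KF
KF → LL
VT → EC
VT → UT
UT → ON
CX → CI

Visit order: CT, CX, EG, NC, WA, ED, TS, VT, TI, KF, LL, EC, UT, ON, CI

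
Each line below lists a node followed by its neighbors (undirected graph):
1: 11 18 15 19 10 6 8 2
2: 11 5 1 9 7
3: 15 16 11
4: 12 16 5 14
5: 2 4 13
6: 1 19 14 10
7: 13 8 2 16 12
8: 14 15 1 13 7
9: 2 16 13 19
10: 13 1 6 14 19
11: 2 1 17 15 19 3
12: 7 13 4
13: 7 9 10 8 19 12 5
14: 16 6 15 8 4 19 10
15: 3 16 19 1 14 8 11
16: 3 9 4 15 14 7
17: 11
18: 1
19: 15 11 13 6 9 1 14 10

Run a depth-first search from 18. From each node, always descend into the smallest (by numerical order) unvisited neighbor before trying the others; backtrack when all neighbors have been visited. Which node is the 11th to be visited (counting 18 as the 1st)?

16

Visit 18
18 → 1
1 → 2
2 → 5
5 → 4
4 → 12
12 → 7
7 → 8
8 → 13
13 → 9
9 → 16
16 → 3
3 → 11
11 → 15
15 → 14
14 → 6
6 → 10
10 → 19
11 → 17

Visit order: 18, 1, 2, 5, 4, 12, 7, 8, 13, 9, 16, 3, 11, 15, 14, 6, 10, 19, 17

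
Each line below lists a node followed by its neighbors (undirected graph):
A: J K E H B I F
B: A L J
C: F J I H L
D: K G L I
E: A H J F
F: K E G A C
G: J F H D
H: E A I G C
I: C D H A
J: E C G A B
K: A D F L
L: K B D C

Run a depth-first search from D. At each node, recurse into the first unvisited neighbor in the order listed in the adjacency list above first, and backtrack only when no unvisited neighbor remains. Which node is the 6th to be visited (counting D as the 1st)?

H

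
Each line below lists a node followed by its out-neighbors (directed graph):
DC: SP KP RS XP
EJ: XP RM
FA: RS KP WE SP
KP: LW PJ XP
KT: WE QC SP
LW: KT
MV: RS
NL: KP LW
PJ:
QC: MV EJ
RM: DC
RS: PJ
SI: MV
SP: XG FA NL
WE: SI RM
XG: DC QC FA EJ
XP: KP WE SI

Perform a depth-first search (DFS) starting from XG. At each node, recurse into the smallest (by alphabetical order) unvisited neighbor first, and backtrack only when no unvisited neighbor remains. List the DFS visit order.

XG → DC → KP → LW → KT → QC → EJ → RM → XP → SI → MV → RS → PJ → WE → SP → FA → NL

Visit XG
XG → DC
DC → KP
KP → LW
LW → KT
KT → QC
QC → EJ
EJ → RM
EJ → XP
XP → SI
SI → MV
MV → RS
RS → PJ
XP → WE
KT → SP
SP → FA
SP → NL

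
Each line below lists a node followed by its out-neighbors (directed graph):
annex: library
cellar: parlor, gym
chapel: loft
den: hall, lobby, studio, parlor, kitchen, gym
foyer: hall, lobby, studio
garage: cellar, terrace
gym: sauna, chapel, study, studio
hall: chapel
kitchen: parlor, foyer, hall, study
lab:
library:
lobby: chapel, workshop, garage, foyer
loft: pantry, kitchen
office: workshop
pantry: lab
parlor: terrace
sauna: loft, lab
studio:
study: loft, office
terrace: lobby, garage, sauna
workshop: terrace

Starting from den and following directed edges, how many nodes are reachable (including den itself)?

19

BFS from den visits: den, hall, lobby, studio, parlor, kitchen, gym, chapel, workshop, garage, foyer, terrace, study, sauna, loft, cellar, office, lab, pantry
Reachable nodes: 19 of 21 total.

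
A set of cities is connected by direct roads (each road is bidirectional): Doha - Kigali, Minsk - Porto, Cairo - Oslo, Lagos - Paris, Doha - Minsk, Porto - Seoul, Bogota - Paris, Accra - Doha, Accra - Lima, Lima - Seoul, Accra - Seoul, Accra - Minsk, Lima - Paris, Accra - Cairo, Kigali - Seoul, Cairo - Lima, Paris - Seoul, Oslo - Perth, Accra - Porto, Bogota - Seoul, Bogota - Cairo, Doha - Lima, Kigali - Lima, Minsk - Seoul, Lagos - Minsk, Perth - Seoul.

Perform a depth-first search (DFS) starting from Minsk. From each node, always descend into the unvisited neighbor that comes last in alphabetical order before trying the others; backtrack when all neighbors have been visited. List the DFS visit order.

Minsk -> Seoul -> Porto -> Accra -> Lima -> Paris -> Lagos -> Bogota -> Cairo -> Oslo -> Perth -> Kigali -> Doha

Visit Minsk
Minsk → Seoul
Seoul → Porto
Porto → Accra
Accra → Lima
Lima → Paris
Paris → Lagos
Paris → Bogota
Bogota → Cairo
Cairo → Oslo
Oslo → Perth
Lima → Kigali
Kigali → Doha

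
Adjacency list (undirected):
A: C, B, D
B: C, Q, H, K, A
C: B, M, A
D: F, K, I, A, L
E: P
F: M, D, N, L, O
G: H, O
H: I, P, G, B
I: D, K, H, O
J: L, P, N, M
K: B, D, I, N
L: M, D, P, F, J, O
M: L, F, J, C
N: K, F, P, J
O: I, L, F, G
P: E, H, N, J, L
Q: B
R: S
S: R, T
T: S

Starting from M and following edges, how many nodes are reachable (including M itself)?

17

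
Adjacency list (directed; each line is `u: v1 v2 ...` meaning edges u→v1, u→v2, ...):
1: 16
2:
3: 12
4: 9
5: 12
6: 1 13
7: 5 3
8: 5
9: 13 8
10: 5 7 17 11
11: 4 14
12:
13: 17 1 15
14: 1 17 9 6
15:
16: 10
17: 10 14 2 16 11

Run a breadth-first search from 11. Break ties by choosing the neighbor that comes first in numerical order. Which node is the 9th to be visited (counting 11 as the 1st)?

13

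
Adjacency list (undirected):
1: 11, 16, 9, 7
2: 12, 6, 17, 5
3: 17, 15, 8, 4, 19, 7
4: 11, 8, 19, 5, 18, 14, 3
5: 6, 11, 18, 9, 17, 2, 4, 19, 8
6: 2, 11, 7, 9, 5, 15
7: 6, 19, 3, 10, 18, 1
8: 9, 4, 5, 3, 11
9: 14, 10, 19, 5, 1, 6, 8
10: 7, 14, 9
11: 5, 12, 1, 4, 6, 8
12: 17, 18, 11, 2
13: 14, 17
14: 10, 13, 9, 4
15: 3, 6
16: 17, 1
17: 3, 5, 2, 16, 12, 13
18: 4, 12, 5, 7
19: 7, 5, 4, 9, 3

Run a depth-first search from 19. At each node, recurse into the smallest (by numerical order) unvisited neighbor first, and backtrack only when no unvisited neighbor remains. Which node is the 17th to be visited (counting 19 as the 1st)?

16

Visit 19
19 → 3
3 → 4
4 → 5
5 → 2
2 → 6
6 → 7
7 → 1
1 → 9
9 → 8
8 → 11
11 → 12
12 → 17
17 → 13
13 → 14
14 → 10
17 → 16
12 → 18
6 → 15

Visit order: 19, 3, 4, 5, 2, 6, 7, 1, 9, 8, 11, 12, 17, 13, 14, 10, 16, 18, 15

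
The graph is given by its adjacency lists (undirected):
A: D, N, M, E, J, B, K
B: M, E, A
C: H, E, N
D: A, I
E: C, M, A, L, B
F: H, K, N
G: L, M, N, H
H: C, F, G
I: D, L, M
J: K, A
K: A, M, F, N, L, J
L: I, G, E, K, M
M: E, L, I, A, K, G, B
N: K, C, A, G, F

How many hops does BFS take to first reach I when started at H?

3

Level 0: H
Level 1: C, F, G
Level 2: E, K, L, M, N
Level 3: A, B, I, J
Level 4: D
I first appears at level 3.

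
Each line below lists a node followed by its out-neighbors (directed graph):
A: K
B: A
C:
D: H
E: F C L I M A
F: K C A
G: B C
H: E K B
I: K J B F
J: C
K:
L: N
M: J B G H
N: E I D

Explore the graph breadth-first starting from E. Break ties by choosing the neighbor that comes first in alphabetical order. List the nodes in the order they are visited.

E, A, C, F, I, L, M, K, B, J, N, G, H, D

Visit E; enqueue A, C, F, I, L, M → queue [A, C, F, I, L, M]
Visit A; enqueue K → queue [C, F, I, L, M, K]
Visit C → queue [F, I, L, M, K]
Visit F → queue [I, L, M, K]
Visit I; enqueue B, J → queue [L, M, K, B, J]
Visit L; enqueue N → queue [M, K, B, J, N]
Visit M; enqueue G, H → queue [K, B, J, N, G, H]
Visit K → queue [B, J, N, G, H]
Visit B → queue [J, N, G, H]
Visit J → queue [N, G, H]
Visit N; enqueue D → queue [G, H, D]
Visit G → queue [H, D]
Visit H → queue [D]
Visit D → queue []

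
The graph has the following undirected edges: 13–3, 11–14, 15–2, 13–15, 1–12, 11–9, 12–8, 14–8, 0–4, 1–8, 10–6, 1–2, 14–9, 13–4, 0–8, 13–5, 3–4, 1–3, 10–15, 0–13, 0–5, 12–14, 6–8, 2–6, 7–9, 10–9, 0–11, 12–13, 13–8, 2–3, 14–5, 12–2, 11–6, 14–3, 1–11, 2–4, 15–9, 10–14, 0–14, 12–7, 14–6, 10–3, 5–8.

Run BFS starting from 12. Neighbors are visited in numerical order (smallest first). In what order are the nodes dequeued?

Visit 12; enqueue 1, 2, 7, 8, 13, 14 → queue [1, 2, 7, 8, 13, 14]
Visit 1; enqueue 3, 11 → queue [2, 7, 8, 13, 14, 3, 11]
Visit 2; enqueue 4, 6, 15 → queue [7, 8, 13, 14, 3, 11, 4, 6, 15]
Visit 7; enqueue 9 → queue [8, 13, 14, 3, 11, 4, 6, 15, 9]
Visit 8; enqueue 0, 5 → queue [13, 14, 3, 11, 4, 6, 15, 9, 0, 5]
Visit 13 → queue [14, 3, 11, 4, 6, 15, 9, 0, 5]
Visit 14; enqueue 10 → queue [3, 11, 4, 6, 15, 9, 0, 5, 10]
Visit 3 → queue [11, 4, 6, 15, 9, 0, 5, 10]
Visit 11 → queue [4, 6, 15, 9, 0, 5, 10]
Visit 4 → queue [6, 15, 9, 0, 5, 10]
Visit 6 → queue [15, 9, 0, 5, 10]
Visit 15 → queue [9, 0, 5, 10]
Visit 9 → queue [0, 5, 10]
Visit 0 → queue [5, 10]
Visit 5 → queue [10]
Visit 10 → queue []

12, 1, 2, 7, 8, 13, 14, 3, 11, 4, 6, 15, 9, 0, 5, 10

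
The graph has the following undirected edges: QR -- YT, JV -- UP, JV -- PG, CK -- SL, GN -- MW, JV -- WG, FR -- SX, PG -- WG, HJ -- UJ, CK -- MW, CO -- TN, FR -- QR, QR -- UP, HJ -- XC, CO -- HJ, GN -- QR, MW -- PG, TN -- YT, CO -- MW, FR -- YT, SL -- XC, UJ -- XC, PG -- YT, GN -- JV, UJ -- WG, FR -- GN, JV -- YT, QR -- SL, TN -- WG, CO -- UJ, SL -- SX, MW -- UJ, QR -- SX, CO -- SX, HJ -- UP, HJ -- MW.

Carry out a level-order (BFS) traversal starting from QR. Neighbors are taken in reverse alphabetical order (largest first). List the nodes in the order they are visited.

QR YT UP SX SL GN FR TN PG JV HJ CO XC CK MW WG UJ

Visit QR; enqueue YT, UP, SX, SL, GN, FR → queue [YT, UP, SX, SL, GN, FR]
Visit YT; enqueue TN, PG, JV → queue [UP, SX, SL, GN, FR, TN, PG, JV]
Visit UP; enqueue HJ → queue [SX, SL, GN, FR, TN, PG, JV, HJ]
Visit SX; enqueue CO → queue [SL, GN, FR, TN, PG, JV, HJ, CO]
Visit SL; enqueue XC, CK → queue [GN, FR, TN, PG, JV, HJ, CO, XC, CK]
Visit GN; enqueue MW → queue [FR, TN, PG, JV, HJ, CO, XC, CK, MW]
Visit FR → queue [TN, PG, JV, HJ, CO, XC, CK, MW]
Visit TN; enqueue WG → queue [PG, JV, HJ, CO, XC, CK, MW, WG]
Visit PG → queue [JV, HJ, CO, XC, CK, MW, WG]
Visit JV → queue [HJ, CO, XC, CK, MW, WG]
Visit HJ; enqueue UJ → queue [CO, XC, CK, MW, WG, UJ]
Visit CO → queue [XC, CK, MW, WG, UJ]
Visit XC → queue [CK, MW, WG, UJ]
Visit CK → queue [MW, WG, UJ]
Visit MW → queue [WG, UJ]
Visit WG → queue [UJ]
Visit UJ → queue []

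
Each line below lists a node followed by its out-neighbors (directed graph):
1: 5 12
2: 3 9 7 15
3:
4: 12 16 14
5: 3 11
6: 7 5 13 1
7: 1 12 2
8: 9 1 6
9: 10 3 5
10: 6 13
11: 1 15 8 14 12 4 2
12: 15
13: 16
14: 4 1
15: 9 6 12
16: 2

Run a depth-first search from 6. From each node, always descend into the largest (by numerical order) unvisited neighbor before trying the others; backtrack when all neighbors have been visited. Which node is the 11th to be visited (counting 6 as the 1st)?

14

Visit 6
6 → 13
13 → 16
16 → 2
2 → 15
15 → 12
15 → 9
9 → 10
9 → 5
5 → 11
11 → 14
14 → 4
14 → 1
11 → 8
5 → 3
2 → 7

Visit order: 6, 13, 16, 2, 15, 12, 9, 10, 5, 11, 14, 4, 1, 8, 3, 7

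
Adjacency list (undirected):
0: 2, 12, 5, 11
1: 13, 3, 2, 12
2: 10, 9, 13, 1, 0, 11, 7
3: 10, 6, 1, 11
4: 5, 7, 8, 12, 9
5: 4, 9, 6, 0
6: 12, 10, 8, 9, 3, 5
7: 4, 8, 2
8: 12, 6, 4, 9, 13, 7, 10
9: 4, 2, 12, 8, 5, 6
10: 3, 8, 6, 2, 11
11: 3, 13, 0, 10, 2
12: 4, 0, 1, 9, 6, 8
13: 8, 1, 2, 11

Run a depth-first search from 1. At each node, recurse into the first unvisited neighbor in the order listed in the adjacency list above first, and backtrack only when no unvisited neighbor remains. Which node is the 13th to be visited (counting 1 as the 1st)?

Visit 1
1 → 13
13 → 8
8 → 12
12 → 4
4 → 5
5 → 9
9 → 2
2 → 10
10 → 3
3 → 6
3 → 11
11 → 0
2 → 7

Visit order: 1, 13, 8, 12, 4, 5, 9, 2, 10, 3, 6, 11, 0, 7

0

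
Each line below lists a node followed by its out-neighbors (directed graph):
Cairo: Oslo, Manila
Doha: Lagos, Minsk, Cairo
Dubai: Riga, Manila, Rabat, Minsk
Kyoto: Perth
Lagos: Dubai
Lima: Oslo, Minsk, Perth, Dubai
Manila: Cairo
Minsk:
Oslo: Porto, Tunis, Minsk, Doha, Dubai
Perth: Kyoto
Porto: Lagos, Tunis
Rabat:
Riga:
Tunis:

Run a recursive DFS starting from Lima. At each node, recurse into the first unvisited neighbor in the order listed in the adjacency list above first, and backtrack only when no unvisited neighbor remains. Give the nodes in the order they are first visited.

Visit Lima
Lima → Oslo
Oslo → Porto
Porto → Lagos
Lagos → Dubai
Dubai → Riga
Dubai → Manila
Manila → Cairo
Dubai → Rabat
Dubai → Minsk
Porto → Tunis
Oslo → Doha
Lima → Perth
Perth → Kyoto

Lima → Oslo → Porto → Lagos → Dubai → Riga → Manila → Cairo → Rabat → Minsk → Tunis → Doha → Perth → Kyoto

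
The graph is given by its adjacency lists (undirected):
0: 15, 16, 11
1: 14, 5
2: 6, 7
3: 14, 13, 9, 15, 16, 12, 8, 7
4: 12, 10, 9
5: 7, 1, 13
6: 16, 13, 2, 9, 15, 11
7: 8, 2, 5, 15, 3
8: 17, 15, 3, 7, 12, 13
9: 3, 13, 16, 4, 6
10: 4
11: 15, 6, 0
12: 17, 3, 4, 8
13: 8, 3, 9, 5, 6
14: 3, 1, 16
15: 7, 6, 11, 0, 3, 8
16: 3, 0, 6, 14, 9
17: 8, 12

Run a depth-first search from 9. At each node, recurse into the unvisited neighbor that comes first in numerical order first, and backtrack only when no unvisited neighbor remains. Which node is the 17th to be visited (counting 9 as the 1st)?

Visit 9
9 → 3
3 → 7
7 → 2
2 → 6
6 → 11
11 → 0
0 → 15
15 → 8
8 → 12
12 → 4
4 → 10
12 → 17
8 → 13
13 → 5
5 → 1
1 → 14
14 → 16

Visit order: 9, 3, 7, 2, 6, 11, 0, 15, 8, 12, 4, 10, 17, 13, 5, 1, 14, 16

14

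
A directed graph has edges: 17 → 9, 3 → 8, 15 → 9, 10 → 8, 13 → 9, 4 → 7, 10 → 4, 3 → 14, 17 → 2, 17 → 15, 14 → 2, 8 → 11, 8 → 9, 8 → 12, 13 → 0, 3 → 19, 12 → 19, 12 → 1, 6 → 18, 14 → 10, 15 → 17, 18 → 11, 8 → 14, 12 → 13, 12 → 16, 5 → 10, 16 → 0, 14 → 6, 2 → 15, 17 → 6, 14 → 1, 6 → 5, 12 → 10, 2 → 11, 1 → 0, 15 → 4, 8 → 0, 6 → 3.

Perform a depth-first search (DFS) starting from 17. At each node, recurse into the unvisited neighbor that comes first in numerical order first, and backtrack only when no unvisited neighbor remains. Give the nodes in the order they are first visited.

Visit 17
17 → 2
2 → 11
2 → 15
15 → 4
4 → 7
15 → 9
17 → 6
6 → 3
3 → 8
8 → 0
8 → 12
12 → 1
12 → 10
12 → 13
12 → 16
12 → 19
8 → 14
6 → 5
6 → 18

17 -> 2 -> 11 -> 15 -> 4 -> 7 -> 9 -> 6 -> 3 -> 8 -> 0 -> 12 -> 1 -> 10 -> 13 -> 16 -> 19 -> 14 -> 5 -> 18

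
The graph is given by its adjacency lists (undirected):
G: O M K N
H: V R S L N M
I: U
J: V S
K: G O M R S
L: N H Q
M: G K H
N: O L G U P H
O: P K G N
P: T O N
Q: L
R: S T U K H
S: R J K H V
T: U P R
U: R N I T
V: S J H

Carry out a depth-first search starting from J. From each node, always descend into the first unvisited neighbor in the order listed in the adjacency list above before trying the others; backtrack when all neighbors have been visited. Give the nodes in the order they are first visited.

J, V, S, R, T, U, N, O, P, K, G, M, H, L, Q, I

Visit J
J → V
V → S
S → R
R → T
T → U
U → N
N → O
O → P
O → K
K → G
G → M
M → H
H → L
L → Q
U → I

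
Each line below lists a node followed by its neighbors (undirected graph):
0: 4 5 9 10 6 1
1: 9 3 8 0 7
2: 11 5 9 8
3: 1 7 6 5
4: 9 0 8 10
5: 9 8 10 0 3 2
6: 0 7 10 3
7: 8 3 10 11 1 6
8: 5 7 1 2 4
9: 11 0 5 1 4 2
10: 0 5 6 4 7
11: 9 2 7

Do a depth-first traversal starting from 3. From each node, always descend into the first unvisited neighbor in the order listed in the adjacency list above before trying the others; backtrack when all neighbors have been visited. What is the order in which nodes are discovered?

Visit 3
3 → 1
1 → 9
9 → 11
11 → 2
2 → 5
5 → 8
8 → 7
7 → 10
10 → 0
0 → 4
0 → 6

3, 1, 9, 11, 2, 5, 8, 7, 10, 0, 4, 6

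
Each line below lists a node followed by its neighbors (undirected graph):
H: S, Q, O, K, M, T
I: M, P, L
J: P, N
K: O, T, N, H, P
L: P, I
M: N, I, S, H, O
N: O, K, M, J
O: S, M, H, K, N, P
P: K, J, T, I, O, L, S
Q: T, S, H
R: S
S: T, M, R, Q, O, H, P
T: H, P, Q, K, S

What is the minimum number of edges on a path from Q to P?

Level 0: Q
Level 1: H, S, T
Level 2: K, M, O, P, R
Level 3: I, J, L, N
P first appears at level 2.

2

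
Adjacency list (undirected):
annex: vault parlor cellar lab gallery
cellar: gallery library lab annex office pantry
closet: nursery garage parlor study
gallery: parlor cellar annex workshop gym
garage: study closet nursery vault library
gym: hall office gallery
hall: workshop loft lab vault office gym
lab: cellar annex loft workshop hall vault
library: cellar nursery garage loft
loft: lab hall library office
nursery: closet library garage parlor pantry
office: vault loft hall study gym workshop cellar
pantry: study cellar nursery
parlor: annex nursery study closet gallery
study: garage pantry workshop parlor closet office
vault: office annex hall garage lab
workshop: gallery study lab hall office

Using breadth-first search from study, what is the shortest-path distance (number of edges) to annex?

2

Level 0: study
Level 1: closet, garage, office, pantry, parlor, workshop
Level 2: annex, cellar, gallery, gym, hall, lab, library, loft, nursery, vault
annex first appears at level 2.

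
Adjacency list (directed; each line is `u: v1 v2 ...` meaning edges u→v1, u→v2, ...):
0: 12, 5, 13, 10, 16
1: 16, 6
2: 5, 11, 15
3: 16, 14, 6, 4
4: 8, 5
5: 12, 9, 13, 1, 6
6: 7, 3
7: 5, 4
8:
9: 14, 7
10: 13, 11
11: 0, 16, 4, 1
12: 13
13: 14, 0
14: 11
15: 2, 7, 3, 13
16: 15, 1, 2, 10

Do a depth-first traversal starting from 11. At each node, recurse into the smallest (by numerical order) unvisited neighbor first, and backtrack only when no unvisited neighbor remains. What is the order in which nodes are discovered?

11 0 5 1 6 3 4 8 14 16 2 15 7 13 10 9 12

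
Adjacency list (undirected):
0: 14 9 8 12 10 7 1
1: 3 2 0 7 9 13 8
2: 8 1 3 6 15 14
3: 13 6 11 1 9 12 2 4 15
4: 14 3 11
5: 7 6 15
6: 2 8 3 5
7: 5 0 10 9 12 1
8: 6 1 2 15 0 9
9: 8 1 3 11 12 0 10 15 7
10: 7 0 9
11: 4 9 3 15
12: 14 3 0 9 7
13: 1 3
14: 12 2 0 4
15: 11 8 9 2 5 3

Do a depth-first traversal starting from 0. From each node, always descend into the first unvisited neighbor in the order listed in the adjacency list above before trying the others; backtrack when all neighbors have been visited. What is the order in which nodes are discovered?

Visit 0
0 → 14
14 → 12
12 → 3
3 → 13
13 → 1
1 → 2
2 → 8
8 → 6
6 → 5
5 → 7
7 → 10
10 → 9
9 → 11
11 → 4
11 → 15

0 → 14 → 12 → 3 → 13 → 1 → 2 → 8 → 6 → 5 → 7 → 10 → 9 → 11 → 4 → 15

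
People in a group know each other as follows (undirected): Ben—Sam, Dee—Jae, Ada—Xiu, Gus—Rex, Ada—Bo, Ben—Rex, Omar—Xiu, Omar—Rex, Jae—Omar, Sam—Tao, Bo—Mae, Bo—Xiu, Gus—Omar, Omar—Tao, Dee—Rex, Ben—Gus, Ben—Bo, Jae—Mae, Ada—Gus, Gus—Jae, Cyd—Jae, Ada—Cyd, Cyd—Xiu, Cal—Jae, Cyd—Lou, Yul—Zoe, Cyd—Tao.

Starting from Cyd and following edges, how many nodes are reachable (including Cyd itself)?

15

BFS from Cyd visits: Cyd, Xiu, Tao, Lou, Jae, Ada, Omar, Bo, Sam, Mae, Gus, Dee, Cal, Rex, Ben
Reachable nodes: 15 of 17 total.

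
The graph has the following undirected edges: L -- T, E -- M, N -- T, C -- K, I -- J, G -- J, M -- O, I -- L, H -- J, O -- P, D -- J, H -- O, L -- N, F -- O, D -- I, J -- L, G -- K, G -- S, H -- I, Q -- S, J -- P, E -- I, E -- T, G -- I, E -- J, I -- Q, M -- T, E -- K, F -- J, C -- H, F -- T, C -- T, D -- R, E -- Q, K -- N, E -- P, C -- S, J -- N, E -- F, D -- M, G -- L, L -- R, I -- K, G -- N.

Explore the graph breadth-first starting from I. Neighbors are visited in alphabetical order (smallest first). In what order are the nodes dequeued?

Visit I; enqueue D, E, G, H, J, K, L, Q → queue [D, E, G, H, J, K, L, Q]
Visit D; enqueue M, R → queue [E, G, H, J, K, L, Q, M, R]
Visit E; enqueue F, P, T → queue [G, H, J, K, L, Q, M, R, F, P, T]
Visit G; enqueue N, S → queue [H, J, K, L, Q, M, R, F, P, T, N, S]
Visit H; enqueue C, O → queue [J, K, L, Q, M, R, F, P, T, N, S, C, O]
Visit J → queue [K, L, Q, M, R, F, P, T, N, S, C, O]
Visit K → queue [L, Q, M, R, F, P, T, N, S, C, O]
Visit L → queue [Q, M, R, F, P, T, N, S, C, O]
Visit Q → queue [M, R, F, P, T, N, S, C, O]
Visit M → queue [R, F, P, T, N, S, C, O]
Visit R → queue [F, P, T, N, S, C, O]
Visit F → queue [P, T, N, S, C, O]
Visit P → queue [T, N, S, C, O]
Visit T → queue [N, S, C, O]
Visit N → queue [S, C, O]
Visit S → queue [C, O]
Visit C → queue [O]
Visit O → queue []

I D E G H J K L Q M R F P T N S C O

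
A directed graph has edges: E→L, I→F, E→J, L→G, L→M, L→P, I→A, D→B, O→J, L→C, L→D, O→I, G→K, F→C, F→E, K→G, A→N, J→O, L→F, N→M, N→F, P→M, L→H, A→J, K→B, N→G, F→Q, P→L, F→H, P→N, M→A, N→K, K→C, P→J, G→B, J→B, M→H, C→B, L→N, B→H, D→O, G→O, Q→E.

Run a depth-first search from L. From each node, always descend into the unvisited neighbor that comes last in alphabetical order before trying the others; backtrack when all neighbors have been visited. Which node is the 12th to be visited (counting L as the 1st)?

E

Visit L
L → P
P → N
N → M
M → H
M → A
A → J
J → O
O → I
I → F
F → Q
Q → E
F → C
C → B
N → K
K → G
L → D

Visit order: L, P, N, M, H, A, J, O, I, F, Q, E, C, B, K, G, D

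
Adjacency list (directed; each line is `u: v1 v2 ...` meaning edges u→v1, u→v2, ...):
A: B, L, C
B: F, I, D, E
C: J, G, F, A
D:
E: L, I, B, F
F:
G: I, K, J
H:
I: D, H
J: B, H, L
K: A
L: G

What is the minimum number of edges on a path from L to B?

Level 0: L
Level 1: G
Level 2: I, J, K
Level 3: A, B, D, H
Level 4: C, E, F
B first appears at level 3.

3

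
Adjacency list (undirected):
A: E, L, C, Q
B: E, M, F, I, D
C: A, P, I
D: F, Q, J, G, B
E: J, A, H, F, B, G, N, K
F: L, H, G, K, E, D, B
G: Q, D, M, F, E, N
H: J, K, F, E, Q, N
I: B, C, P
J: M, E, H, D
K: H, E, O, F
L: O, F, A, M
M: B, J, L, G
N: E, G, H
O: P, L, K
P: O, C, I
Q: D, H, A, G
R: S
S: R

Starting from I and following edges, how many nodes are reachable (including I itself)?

17

BFS from I visits: I, B, C, P, E, M, F, D, A, O, J, H, G, N, K, L, Q
Reachable nodes: 17 of 19 total.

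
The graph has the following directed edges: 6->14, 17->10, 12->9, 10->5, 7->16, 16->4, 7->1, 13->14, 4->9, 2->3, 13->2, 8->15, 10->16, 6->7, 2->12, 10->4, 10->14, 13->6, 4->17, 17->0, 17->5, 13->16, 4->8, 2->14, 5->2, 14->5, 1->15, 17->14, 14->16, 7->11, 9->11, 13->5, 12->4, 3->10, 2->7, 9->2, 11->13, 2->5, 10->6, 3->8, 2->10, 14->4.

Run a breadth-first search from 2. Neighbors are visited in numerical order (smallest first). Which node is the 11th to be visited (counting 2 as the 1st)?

Visit 2; enqueue 3, 5, 7, 10, 12, 14 → queue [3, 5, 7, 10, 12, 14]
Visit 3; enqueue 8 → queue [5, 7, 10, 12, 14, 8]
Visit 5 → queue [7, 10, 12, 14, 8]
Visit 7; enqueue 1, 11, 16 → queue [10, 12, 14, 8, 1, 11, 16]
Visit 10; enqueue 4, 6 → queue [12, 14, 8, 1, 11, 16, 4, 6]
Visit 12; enqueue 9 → queue [14, 8, 1, 11, 16, 4, 6, 9]
Visit 14 → queue [8, 1, 11, 16, 4, 6, 9]
Visit 8; enqueue 15 → queue [1, 11, 16, 4, 6, 9, 15]
Visit 1 → queue [11, 16, 4, 6, 9, 15]
Visit 11; enqueue 13 → queue [16, 4, 6, 9, 15, 13]
Visit 16 → queue [4, 6, 9, 15, 13]
Visit 4; enqueue 17 → queue [6, 9, 15, 13, 17]
Visit 6 → queue [9, 15, 13, 17]
Visit 9 → queue [15, 13, 17]
Visit 15 → queue [13, 17]
Visit 13 → queue [17]
Visit 17; enqueue 0 → queue [0]
Visit 0 → queue []

Visit order: 2, 3, 5, 7, 10, 12, 14, 8, 1, 11, 16, 4, 6, 9, 15, 13, 17, 0

16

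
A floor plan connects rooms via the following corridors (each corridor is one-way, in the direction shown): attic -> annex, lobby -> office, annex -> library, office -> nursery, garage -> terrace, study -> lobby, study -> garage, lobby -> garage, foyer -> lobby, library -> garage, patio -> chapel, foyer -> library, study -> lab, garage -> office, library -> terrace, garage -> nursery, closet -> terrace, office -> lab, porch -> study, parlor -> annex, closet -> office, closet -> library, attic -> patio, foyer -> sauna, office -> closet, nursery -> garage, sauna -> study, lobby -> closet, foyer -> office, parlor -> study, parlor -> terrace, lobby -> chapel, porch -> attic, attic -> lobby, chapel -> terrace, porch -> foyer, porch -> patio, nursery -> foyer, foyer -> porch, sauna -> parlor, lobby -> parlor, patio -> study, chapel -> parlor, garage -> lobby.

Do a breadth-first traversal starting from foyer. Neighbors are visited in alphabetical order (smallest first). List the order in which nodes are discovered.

foyer, library, lobby, office, porch, sauna, garage, terrace, chapel, closet, parlor, lab, nursery, attic, patio, study, annex

Visit foyer; enqueue library, lobby, office, porch, sauna → queue [library, lobby, office, porch, sauna]
Visit library; enqueue garage, terrace → queue [lobby, office, porch, sauna, garage, terrace]
Visit lobby; enqueue chapel, closet, parlor → queue [office, porch, sauna, garage, terrace, chapel, closet, parlor]
Visit office; enqueue lab, nursery → queue [porch, sauna, garage, terrace, chapel, closet, parlor, lab, nursery]
Visit porch; enqueue attic, patio, study → queue [sauna, garage, terrace, chapel, closet, parlor, lab, nursery, attic, patio, study]
Visit sauna → queue [garage, terrace, chapel, closet, parlor, lab, nursery, attic, patio, study]
Visit garage → queue [terrace, chapel, closet, parlor, lab, nursery, attic, patio, study]
Visit terrace → queue [chapel, closet, parlor, lab, nursery, attic, patio, study]
Visit chapel → queue [closet, parlor, lab, nursery, attic, patio, study]
Visit closet → queue [parlor, lab, nursery, attic, patio, study]
Visit parlor; enqueue annex → queue [lab, nursery, attic, patio, study, annex]
Visit lab → queue [nursery, attic, patio, study, annex]
Visit nursery → queue [attic, patio, study, annex]
Visit attic → queue [patio, study, annex]
Visit patio → queue [study, annex]
Visit study → queue [annex]
Visit annex → queue []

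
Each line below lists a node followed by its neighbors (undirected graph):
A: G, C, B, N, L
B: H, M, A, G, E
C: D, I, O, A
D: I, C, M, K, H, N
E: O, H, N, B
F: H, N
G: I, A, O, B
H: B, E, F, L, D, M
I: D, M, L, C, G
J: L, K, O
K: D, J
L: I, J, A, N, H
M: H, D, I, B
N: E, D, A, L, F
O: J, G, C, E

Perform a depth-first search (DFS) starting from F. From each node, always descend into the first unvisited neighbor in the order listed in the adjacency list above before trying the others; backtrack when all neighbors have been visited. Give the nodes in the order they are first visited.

F H B M D I L J K O G A C N E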